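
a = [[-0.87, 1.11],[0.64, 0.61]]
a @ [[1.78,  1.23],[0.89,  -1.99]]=[[-0.56,  -3.28], [1.68,  -0.43]]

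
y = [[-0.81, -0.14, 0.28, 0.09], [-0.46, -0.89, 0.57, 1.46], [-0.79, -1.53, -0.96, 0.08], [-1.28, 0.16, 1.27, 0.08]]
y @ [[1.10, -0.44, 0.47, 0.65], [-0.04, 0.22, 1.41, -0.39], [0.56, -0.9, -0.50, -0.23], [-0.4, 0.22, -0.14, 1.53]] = [[-0.76,  0.09,  -0.73,  -0.40], [-0.74,  -0.19,  -1.96,  2.15], [-1.38,  0.89,  -2.06,  0.43], [-0.74,  -0.53,  -1.02,  -1.06]]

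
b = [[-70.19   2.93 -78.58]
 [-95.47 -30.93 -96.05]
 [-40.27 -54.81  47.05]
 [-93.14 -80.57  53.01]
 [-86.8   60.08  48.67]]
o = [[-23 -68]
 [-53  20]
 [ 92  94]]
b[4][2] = 48.67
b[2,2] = 47.05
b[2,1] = -54.81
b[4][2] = 48.67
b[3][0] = -93.14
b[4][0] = -86.8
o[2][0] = 92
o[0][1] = -68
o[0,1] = -68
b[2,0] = -40.27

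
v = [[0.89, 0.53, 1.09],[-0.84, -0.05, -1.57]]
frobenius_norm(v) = 2.33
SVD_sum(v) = [[0.78, 0.24, 1.22],[-0.93, -0.29, -1.46]] + [[0.11, 0.29, -0.13], [0.09, 0.24, -0.11]]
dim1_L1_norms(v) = [2.51, 2.46]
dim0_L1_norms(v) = [1.73, 0.58, 2.66]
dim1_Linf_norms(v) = [1.09, 1.57]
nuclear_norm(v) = 2.73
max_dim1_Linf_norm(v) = 1.57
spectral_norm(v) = 2.29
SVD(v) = [[-0.64,0.77], [0.77,0.64]] @ diag([2.289962062126882, 0.4360891583376038]) @ [[-0.53, -0.16, -0.83], [0.33, 0.86, -0.38]]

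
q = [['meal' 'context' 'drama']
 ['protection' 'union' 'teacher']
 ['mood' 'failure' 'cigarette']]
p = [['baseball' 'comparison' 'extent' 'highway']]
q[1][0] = 'protection'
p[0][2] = 'extent'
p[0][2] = 'extent'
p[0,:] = ['baseball', 'comparison', 'extent', 'highway']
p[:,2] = ['extent']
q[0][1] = 'context'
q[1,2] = 'teacher'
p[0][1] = 'comparison'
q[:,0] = ['meal', 'protection', 'mood']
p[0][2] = 'extent'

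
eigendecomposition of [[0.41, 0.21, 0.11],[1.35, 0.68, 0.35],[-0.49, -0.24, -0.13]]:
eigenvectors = [[(-0.28+0j), 0.08+0.24j, 0.08-0.24j], [-0.91+0.00j, (0.25-0.47j), 0.25+0.47j], [(0.32+0j), -0.81+0.00j, -0.81-0.00j]]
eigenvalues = [(0.97+0j), (-0+0.01j), (-0-0.01j)]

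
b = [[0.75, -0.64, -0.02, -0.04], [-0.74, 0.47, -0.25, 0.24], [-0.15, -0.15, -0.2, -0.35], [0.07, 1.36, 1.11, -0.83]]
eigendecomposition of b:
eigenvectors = [[0.67+0.00j, (0.04-0j), (0.04+0j), (0.52+0j)], [(-0.65+0j), 0.15-0.02j, 0.15+0.02j, 0.55+0.00j], [(0.07+0j), -0.33-0.32j, (-0.33+0.32j), -0.64+0.00j], [-0.34+0.00j, (-0.88+0j), -0.88-0.00j, 0.08+0.00j]]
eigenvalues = [(1.39+0j), (-0.65+0.42j), (-0.65-0.42j), (0.09+0j)]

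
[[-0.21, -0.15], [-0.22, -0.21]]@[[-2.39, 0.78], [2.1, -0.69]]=[[0.19, -0.06], [0.08, -0.03]]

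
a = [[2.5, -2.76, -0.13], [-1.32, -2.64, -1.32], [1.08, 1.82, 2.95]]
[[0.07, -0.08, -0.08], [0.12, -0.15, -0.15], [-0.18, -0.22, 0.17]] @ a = [[0.19, -0.13, -0.14],[0.34, -0.21, -0.26],[0.02, 1.39, 0.82]]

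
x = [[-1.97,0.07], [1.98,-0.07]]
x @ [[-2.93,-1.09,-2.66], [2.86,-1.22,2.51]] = [[5.97, 2.06, 5.42], [-6.00, -2.07, -5.44]]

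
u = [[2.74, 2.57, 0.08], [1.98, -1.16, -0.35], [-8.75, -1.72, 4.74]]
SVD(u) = [[-0.27, -0.87, -0.41], [-0.16, 0.46, -0.87], [0.95, -0.17, -0.26]] @ diag([10.622960192731213, 2.6883276881641254, 1.192271355312269]) @ [[-0.88, -0.2, 0.43],  [0.02, -0.92, -0.39],  [-0.47, 0.34, -0.81]]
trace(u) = 6.32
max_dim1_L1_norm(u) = 15.21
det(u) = -34.05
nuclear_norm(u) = 14.50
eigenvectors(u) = [[-0.04, -0.17, -0.44], [-0.07, -0.0, 0.83], [1.00, -0.98, -0.35]]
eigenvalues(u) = [5.18, 3.19, -2.06]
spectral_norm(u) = 10.62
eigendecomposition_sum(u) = [[0.8,0.36,-0.14], [1.42,0.64,-0.25], [-21.18,-9.60,3.75]] + [[2.24, 1.26, 0.17], [0.0, 0.00, 0.0], [12.67, 7.11, 0.95]] + [[-0.3, 0.95, 0.05], [0.56, -1.8, -0.10], [-0.24, 0.77, 0.04]]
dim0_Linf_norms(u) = [8.75, 2.57, 4.74]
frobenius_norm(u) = 11.02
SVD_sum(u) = [[2.56, 0.59, -1.24],[1.46, 0.34, -0.71],[-8.89, -2.04, 4.30]] + [[-0.05,  2.15,  0.92],[0.03,  -1.15,  -0.49],[-0.01,  0.43,  0.18]] + [[0.23, -0.17, 0.40], [0.49, -0.35, 0.85], [0.15, -0.11, 0.25]]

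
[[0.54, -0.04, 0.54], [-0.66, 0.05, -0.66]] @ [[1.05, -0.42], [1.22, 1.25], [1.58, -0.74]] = [[1.37, -0.68], [-1.67, 0.83]]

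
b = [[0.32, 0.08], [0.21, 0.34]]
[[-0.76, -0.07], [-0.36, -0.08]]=b @ [[-2.49, -0.17], [0.47, -0.14]]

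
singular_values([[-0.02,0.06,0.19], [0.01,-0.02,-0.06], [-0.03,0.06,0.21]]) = [0.3, 0.01, 0.0]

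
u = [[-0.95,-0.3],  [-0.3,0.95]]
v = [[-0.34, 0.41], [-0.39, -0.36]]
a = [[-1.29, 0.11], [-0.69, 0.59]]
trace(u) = 0.00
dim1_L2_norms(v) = [0.53, 0.53]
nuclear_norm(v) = 1.06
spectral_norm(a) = 1.52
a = v + u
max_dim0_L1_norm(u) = 1.25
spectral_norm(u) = 1.00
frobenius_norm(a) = 1.58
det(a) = -0.69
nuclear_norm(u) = 1.99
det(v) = 0.28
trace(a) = -0.70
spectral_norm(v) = 0.55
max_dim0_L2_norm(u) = 1.0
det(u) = -0.99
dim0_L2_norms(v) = [0.52, 0.55]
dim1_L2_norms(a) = [1.29, 0.91]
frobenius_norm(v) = 0.75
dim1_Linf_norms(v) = [0.41, 0.39]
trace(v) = -0.70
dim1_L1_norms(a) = [1.4, 1.28]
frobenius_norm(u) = 1.41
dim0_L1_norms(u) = [1.25, 1.25]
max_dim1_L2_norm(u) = 1.0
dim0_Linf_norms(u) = [0.95, 0.95]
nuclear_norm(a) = 1.97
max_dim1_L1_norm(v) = 0.75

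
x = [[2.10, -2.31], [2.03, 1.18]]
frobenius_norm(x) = 3.91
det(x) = 7.17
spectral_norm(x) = 3.20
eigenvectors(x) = [[(0.73+0j), 0.73-0.00j], [(0.15-0.67j), (0.15+0.67j)]]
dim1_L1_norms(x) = [4.41, 3.21]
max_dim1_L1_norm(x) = 4.41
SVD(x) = [[-0.95, -0.31], [-0.31, 0.95]] @ diag([3.200850993497678, 2.239185771083973]) @ [[-0.82,0.57],[0.57,0.82]]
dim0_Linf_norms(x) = [2.1, 2.31]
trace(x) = 3.28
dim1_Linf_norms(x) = [2.31, 2.03]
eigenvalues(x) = [(1.64+2.12j), (1.64-2.12j)]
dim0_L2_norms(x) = [2.92, 2.59]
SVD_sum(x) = [[2.5, -1.74],  [0.81, -0.57]] + [[-0.4,-0.57], [1.22,1.75]]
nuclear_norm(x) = 5.44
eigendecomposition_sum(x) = [[1.05+0.88j,(-1.15+0.9j)], [1.01-0.79j,0.59+1.24j]] + [[1.05-0.88j, (-1.16-0.9j)], [(1.01+0.79j), (0.59-1.24j)]]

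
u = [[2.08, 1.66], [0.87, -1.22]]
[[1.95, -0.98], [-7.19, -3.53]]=u @[[-2.4,-1.77], [4.18,1.63]]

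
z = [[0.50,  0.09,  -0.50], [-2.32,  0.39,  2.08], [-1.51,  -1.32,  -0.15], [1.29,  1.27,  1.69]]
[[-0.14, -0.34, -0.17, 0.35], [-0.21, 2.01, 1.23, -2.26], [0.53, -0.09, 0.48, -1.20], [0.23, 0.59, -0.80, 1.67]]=z @ [[0.40, -0.52, -0.71, 1.29],[-0.92, 0.63, 0.48, -0.62],[0.52, 0.27, -0.29, 0.47]]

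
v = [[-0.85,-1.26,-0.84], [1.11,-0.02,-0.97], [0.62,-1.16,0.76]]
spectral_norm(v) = 1.77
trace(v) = -0.11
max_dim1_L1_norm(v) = 2.95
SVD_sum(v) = [[-0.66, -1.47, -0.39], [0.08, 0.17, 0.05], [-0.24, -0.53, -0.14]] + [[-0.34, 0.21, -0.21], [0.28, -0.18, 0.18], [1.02, -0.63, 0.65]] + [[0.15, -0.0, -0.23], [0.75, -0.02, -1.20], [-0.16, 0.0, 0.26]]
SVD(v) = [[-0.93, 0.3, -0.19],[0.11, -0.26, -0.96],[-0.34, -0.92, 0.21]] @ diag([1.7705843217509893, 1.4842415925617751, 1.4692712664716727]) @ [[0.40,0.89,0.24], [-0.75,0.46,-0.47], [-0.53,0.01,0.85]]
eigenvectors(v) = [[-0.74+0.00j,-0.74-0.00j,(-0.01+0j)],  [0.04+0.55j,(0.04-0.55j),(-0.54+0j)],  [(-0.02+0.39j),(-0.02-0.39j),(0.84+0j)]]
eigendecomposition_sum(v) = [[-0.43+0.68j, -0.63-0.37j, -0.41-0.23j], [(0.53+0.28j), (-0.24+0.5j), (-0.15+0.32j)], [(0.35+0.24j), -0.22+0.32j, (-0.14+0.21j)]] + [[-0.43-0.68j, -0.63+0.37j, (-0.41+0.23j)], [(0.53-0.28j), -0.24-0.50j, -0.15-0.32j], [0.35-0.24j, -0.22-0.32j, (-0.14-0.21j)]] + [[0j, (0.01-0j), -0.01-0.00j], [(0.05+0j), 0.47-0.00j, -0.67-0.00j], [(-0.07-0j), -0.73+0.00j, (1.03+0j)]]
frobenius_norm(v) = 2.74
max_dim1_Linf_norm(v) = 1.26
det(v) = 3.86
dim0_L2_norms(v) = [1.53, 1.71, 1.49]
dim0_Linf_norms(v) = [1.11, 1.26, 0.97]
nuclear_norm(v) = 4.72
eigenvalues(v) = [(-0.81+1.39j), (-0.81-1.39j), (1.5+0j)]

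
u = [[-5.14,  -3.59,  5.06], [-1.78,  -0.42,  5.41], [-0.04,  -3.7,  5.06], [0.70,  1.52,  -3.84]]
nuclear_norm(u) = 17.65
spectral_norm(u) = 11.66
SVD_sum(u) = [[-2.91,-3.20,6.29], [-2.02,-2.23,4.38], [-2.18,-2.41,4.73], [1.55,1.71,-3.35]] + [[-2.30,0.15,-0.99], [0.48,-0.03,0.21], [1.99,-0.13,0.86], [-0.88,0.06,-0.38]] + [[0.07, -0.53, -0.24],[-0.24, 1.84, 0.83],[0.15, -1.17, -0.52],[0.03, -0.24, -0.11]]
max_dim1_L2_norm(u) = 8.06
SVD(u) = [[-0.65, 0.72, -0.24], [-0.46, -0.15, 0.82], [-0.49, -0.62, -0.52], [0.35, 0.27, -0.11]] @ diag([11.659426534807094, 3.4962764970046116, 2.4898239969783678]) @ [[0.38, 0.42, -0.82],[-0.92, 0.06, -0.39],[-0.12, 0.91, 0.41]]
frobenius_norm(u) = 12.42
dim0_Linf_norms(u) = [5.14, 3.7, 5.41]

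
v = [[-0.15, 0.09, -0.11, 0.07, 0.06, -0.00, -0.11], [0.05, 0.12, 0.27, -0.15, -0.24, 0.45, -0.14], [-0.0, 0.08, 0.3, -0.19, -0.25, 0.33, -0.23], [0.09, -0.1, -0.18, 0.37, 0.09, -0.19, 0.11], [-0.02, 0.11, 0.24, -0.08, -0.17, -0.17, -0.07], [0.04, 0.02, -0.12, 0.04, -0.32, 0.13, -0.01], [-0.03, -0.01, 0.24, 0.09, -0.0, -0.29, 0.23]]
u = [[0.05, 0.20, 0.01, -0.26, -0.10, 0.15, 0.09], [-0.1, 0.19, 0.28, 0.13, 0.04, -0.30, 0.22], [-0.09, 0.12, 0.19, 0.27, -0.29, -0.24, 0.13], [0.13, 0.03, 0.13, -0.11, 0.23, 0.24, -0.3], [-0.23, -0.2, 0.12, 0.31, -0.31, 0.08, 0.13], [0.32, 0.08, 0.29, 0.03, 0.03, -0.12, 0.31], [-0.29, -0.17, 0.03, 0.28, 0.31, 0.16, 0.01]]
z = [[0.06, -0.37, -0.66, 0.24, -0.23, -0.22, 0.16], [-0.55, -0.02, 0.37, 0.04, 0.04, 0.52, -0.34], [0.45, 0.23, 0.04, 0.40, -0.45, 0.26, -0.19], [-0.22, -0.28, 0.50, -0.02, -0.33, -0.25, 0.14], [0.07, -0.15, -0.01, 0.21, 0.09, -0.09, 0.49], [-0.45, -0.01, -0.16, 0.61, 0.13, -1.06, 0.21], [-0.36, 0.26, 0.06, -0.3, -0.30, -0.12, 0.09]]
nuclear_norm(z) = 5.59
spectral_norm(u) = 0.89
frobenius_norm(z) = 2.32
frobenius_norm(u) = 1.38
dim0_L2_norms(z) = [0.95, 0.6, 0.92, 0.85, 0.69, 1.26, 0.7]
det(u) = -0.00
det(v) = 0.00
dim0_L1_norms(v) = [0.38, 0.53, 1.46, 0.99, 1.13, 1.56, 0.9]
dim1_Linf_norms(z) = [0.66, 0.55, 0.45, 0.5, 0.49, 1.06, 0.36]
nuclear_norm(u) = 3.16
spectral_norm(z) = 1.53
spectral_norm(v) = 0.99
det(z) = -0.10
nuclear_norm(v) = 2.56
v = u @ z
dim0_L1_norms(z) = [2.16, 1.32, 1.8, 1.82, 1.57, 2.52, 1.62]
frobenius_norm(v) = 1.24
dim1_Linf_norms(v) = [0.15, 0.45, 0.33, 0.37, 0.24, 0.32, 0.29]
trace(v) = 0.83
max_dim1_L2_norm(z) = 1.34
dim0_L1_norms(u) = [1.21, 0.99, 1.05, 1.39, 1.31, 1.29, 1.19]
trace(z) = -0.82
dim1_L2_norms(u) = [0.39, 0.53, 0.54, 0.5, 0.57, 0.55, 0.56]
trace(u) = -0.10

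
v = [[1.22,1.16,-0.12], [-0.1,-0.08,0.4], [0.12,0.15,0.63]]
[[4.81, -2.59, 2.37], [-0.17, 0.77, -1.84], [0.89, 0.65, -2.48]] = v @ [[-0.27, -1.18, 2.68], [4.47, -0.84, -1.21], [0.40, 1.46, -4.16]]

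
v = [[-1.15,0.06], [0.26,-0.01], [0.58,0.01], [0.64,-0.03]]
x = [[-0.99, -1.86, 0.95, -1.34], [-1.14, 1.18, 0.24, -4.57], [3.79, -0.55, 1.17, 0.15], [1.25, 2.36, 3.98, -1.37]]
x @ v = [[0.35,0.01], [-1.17,0.06], [-3.73,0.24], [0.61,0.13]]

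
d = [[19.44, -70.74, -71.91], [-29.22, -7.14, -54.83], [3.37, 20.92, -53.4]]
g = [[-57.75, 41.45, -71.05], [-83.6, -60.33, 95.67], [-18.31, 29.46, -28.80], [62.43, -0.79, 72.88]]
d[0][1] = -70.74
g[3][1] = -0.79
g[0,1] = 41.45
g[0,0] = -57.75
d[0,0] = 19.44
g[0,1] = 41.45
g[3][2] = 72.88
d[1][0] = -29.22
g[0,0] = -57.75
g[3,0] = 62.43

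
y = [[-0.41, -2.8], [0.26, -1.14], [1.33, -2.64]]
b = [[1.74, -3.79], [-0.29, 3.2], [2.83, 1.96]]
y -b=[[-2.15, 0.99], [0.55, -4.34], [-1.50, -4.6]]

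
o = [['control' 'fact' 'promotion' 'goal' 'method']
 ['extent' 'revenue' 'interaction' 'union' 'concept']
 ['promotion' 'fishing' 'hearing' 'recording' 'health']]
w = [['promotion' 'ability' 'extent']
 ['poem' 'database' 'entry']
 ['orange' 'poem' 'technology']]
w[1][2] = 'entry'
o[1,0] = 'extent'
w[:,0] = ['promotion', 'poem', 'orange']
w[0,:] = ['promotion', 'ability', 'extent']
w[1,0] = 'poem'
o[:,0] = ['control', 'extent', 'promotion']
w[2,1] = 'poem'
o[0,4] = 'method'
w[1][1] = 'database'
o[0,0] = 'control'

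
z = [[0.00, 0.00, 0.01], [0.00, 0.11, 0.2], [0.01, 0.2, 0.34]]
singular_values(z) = [0.46, 0.01, 0.0]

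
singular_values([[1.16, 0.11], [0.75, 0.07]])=[1.39, 0.0]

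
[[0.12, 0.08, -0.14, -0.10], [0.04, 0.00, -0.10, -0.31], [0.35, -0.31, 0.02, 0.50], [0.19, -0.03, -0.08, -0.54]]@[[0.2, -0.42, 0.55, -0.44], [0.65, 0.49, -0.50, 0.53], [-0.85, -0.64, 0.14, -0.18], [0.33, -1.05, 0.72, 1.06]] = [[0.16,0.18,-0.07,-0.09],[-0.01,0.37,-0.22,-0.33],[0.02,-0.84,0.71,0.21],[-0.09,0.52,-0.28,-0.66]]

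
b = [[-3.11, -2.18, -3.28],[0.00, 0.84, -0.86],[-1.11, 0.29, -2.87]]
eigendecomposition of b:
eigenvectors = [[0.89,  -0.85,  -0.67], [0.07,  0.26,  0.69], [0.46,  0.46,  0.28]]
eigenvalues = [-4.97, -0.65, 0.49]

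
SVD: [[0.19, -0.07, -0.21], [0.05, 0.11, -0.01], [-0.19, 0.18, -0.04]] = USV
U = [[-0.77, 0.61, -0.22],[0.04, 0.38, 0.93],[0.64, 0.7, -0.31]]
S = [0.34, 0.2, 0.1]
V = [[-0.77, 0.50, 0.39], [0.00, 0.62, -0.79], [0.64, 0.60, 0.48]]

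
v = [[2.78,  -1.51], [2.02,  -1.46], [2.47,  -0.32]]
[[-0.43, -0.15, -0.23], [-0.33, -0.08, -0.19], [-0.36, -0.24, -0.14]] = v @[[-0.14, -0.11, -0.05], [0.03, -0.10, 0.06]]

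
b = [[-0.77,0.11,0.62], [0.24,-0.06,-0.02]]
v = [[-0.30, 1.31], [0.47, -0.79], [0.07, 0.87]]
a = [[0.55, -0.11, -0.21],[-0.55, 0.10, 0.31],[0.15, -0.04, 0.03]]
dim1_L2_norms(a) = [0.6, 0.64, 0.16]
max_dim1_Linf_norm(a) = 0.55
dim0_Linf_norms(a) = [0.55, 0.11, 0.31]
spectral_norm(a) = 0.88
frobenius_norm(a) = 0.89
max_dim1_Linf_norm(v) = 1.31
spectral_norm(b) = 1.02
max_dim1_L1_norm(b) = 1.5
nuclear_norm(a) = 1.00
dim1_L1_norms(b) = [1.5, 0.32]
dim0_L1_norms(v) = [0.84, 2.97]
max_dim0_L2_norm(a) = 0.79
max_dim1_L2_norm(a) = 0.64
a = v @ b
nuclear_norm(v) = 2.19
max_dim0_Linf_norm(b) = 0.77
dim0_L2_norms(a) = [0.79, 0.15, 0.38]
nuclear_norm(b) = 1.15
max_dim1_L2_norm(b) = 0.99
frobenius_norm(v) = 1.85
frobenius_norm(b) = 1.03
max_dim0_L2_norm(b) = 0.81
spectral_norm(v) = 1.81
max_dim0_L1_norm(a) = 1.25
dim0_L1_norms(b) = [1.01, 0.17, 0.64]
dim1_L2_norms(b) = [0.99, 0.25]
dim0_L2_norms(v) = [0.56, 1.76]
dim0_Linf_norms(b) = [0.77, 0.11, 0.62]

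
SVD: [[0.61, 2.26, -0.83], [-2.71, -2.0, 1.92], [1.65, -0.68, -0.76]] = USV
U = [[-0.46, -0.63, 0.63], [0.85, -0.13, 0.5], [-0.24, 0.77, 0.6]]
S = [4.53, 2.11, 0.0]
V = [[-0.66, -0.57, 0.49], [0.58, -0.80, -0.15], [-0.47, -0.19, -0.86]]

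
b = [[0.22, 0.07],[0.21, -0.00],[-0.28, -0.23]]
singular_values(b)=[0.46, 0.13]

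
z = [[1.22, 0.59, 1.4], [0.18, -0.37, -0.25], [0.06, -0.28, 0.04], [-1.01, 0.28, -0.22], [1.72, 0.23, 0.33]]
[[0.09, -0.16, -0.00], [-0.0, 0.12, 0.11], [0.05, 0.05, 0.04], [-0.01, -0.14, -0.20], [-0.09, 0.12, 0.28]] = z @ [[-0.07, 0.12, 0.20],[-0.15, -0.18, -0.11],[0.19, -0.14, -0.13]]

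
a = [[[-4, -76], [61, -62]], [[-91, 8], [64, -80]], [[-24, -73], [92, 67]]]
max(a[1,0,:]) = 8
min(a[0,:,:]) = -76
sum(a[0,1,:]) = -1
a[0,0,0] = -4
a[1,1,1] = -80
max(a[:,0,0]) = -4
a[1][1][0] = 64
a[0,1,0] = 61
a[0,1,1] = -62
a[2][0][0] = -24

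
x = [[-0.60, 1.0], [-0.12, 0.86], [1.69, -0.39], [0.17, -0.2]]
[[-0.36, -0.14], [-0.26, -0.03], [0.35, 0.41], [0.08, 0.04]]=x@[[0.14, 0.24],[-0.28, -0.0]]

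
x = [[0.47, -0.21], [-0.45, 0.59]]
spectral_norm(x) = 0.88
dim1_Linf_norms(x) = [0.47, 0.59]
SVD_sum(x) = [[0.35, -0.34], [-0.53, 0.51]] + [[0.12, 0.13], [0.08, 0.08]]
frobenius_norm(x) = 0.90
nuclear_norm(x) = 1.09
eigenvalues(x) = [0.22, 0.84]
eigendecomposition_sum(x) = [[0.13, 0.07], [0.16, 0.09]] + [[0.34, -0.28], [-0.61, 0.50]]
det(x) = 0.18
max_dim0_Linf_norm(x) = 0.59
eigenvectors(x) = [[-0.64, 0.49], [-0.77, -0.87]]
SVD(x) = [[-0.55, 0.83], [0.83, 0.55]] @ diag([0.8788253233927094, 0.20800493014277252]) @ [[-0.72,  0.69],[0.69,  0.72]]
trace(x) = 1.06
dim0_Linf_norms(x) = [0.47, 0.59]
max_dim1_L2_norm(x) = 0.74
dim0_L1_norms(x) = [0.92, 0.8]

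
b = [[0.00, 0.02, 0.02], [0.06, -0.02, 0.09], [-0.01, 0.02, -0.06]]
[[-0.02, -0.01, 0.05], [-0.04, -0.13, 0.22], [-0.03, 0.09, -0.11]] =b@[[-1.62, 0.11, 1.18], [-1.18, 0.84, 0.59], [0.35, -1.29, 1.81]]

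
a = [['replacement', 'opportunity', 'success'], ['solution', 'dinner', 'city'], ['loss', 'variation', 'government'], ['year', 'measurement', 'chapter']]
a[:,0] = ['replacement', 'solution', 'loss', 'year']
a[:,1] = ['opportunity', 'dinner', 'variation', 'measurement']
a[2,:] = ['loss', 'variation', 'government']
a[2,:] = ['loss', 'variation', 'government']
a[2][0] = 'loss'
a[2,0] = 'loss'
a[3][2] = 'chapter'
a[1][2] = 'city'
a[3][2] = 'chapter'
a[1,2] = 'city'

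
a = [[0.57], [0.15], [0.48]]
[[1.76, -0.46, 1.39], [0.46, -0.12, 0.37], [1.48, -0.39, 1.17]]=a @ [[3.09, -0.81, 2.44]]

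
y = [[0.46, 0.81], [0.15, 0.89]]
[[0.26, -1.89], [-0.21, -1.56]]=y@ [[1.39, -1.47],  [-0.47, -1.5]]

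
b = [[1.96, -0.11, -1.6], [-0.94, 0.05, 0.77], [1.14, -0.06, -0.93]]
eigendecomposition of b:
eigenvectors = [[-0.8, -0.44, 0.63], [0.38, 0.69, 0.19], [-0.46, -0.58, 0.76]]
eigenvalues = [1.08, -0.01, 0.0]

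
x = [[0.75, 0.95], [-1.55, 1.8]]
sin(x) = [[1.4,  0.34], [-0.55,  1.77]]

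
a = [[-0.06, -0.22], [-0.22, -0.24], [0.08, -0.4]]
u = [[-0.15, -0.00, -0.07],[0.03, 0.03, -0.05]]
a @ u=[[0.00,-0.01,0.02], [0.03,-0.01,0.03], [-0.02,-0.01,0.01]]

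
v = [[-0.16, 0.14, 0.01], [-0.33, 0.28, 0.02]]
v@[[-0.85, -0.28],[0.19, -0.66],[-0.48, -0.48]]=[[0.16, -0.05], [0.32, -0.10]]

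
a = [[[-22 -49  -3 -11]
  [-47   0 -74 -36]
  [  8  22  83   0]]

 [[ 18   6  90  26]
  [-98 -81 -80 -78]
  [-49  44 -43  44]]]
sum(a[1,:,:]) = -201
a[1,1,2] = -80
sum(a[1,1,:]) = -337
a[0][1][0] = -47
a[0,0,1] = -49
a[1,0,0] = 18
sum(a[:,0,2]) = 87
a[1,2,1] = 44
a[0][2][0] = 8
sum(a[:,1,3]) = -114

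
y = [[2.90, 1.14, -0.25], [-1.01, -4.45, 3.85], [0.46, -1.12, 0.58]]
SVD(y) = [[-0.28, -0.94, -0.21], [0.94, -0.23, -0.23], [0.17, -0.26, 0.95]] @ diag([6.2896713925197965, 2.738352521444927, 0.4013218688463367]) @ [[-0.27,-0.75,0.60], [-0.95,0.10,-0.30], [0.16,-0.65,-0.74]]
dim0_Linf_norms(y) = [2.9, 4.45, 3.85]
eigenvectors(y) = [[-0.98,-0.17,-0.18], [0.02,0.93,0.74], [-0.21,0.32,0.65]]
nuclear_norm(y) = 9.43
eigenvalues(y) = [2.82, -2.96, -0.83]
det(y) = 6.91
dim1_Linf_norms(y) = [2.9, 4.45, 1.12]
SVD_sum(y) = [[0.48, 1.34, -1.08], [-1.60, -4.45, 3.59], [-0.29, -0.80, 0.64]] + [[2.43, -0.26, 0.77], [0.61, -0.06, 0.19], [0.69, -0.07, 0.22]] + [[-0.01, 0.05, 0.06], [-0.02, 0.06, 0.07], [0.06, -0.25, -0.28]]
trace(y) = -0.97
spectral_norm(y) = 6.29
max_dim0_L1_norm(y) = 6.71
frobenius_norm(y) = 6.87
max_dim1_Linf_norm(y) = 4.45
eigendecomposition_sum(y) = [[2.75, 0.38, 0.34], [-0.07, -0.01, -0.01], [0.60, 0.08, 0.07]] + [[0.23, 0.90, -0.97], [-1.28, -5.01, 5.36], [-0.44, -1.70, 1.82]] + [[-0.08, -0.14, 0.37],  [0.34, 0.57, -1.5],  [0.3, 0.50, -1.32]]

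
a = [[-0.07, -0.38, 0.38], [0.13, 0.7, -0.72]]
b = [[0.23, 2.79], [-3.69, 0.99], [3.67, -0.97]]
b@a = [[0.35, 1.87, -1.92], [0.39, 2.1, -2.11], [-0.38, -2.07, 2.09]]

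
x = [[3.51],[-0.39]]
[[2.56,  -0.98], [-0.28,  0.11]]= x@ [[0.73, -0.28]]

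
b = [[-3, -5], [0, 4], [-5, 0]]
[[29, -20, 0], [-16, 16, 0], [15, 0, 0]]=b @ [[-3, 0, 0], [-4, 4, 0]]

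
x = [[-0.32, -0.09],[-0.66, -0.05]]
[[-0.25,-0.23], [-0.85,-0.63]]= x @ [[1.46,1.04], [-2.36,-1.18]]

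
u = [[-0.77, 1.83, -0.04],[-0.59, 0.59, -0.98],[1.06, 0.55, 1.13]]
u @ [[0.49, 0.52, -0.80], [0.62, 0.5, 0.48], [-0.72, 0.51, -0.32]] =[[0.79, 0.49, 1.51], [0.78, -0.51, 1.07], [0.05, 1.40, -0.95]]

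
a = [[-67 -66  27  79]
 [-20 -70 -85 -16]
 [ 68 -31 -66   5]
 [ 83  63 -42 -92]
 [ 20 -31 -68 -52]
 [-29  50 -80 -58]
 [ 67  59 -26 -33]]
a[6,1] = 59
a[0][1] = -66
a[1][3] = -16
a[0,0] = -67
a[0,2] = 27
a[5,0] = -29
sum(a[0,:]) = -27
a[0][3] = 79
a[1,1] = -70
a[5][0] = -29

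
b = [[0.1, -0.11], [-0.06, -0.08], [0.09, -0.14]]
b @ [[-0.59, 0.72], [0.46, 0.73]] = [[-0.11,-0.01], [-0.0,-0.10], [-0.12,-0.04]]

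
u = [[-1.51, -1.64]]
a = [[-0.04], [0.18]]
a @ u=[[0.06, 0.07],[-0.27, -0.3]]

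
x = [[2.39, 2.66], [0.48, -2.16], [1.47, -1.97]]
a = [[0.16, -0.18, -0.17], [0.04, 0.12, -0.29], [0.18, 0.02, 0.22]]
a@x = [[0.05, 1.15], [-0.27, 0.42], [0.76, 0.00]]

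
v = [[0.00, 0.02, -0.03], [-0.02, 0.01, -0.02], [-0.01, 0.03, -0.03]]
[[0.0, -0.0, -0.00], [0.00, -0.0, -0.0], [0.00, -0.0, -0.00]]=v @ [[0.02, 0.03, -0.01], [0.07, -0.08, -0.04], [-0.01, 0.07, 0.07]]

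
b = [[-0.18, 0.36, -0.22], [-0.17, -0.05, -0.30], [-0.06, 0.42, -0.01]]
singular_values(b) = [0.61, 0.37, 0.0]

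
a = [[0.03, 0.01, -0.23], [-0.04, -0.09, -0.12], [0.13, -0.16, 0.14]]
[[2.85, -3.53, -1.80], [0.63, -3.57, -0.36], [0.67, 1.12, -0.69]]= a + [[2.82, -3.54, -1.57], [0.67, -3.48, -0.24], [0.54, 1.28, -0.83]]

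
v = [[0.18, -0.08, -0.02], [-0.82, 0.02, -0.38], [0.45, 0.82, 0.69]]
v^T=[[0.18, -0.82, 0.45], [-0.08, 0.02, 0.82], [-0.02, -0.38, 0.69]]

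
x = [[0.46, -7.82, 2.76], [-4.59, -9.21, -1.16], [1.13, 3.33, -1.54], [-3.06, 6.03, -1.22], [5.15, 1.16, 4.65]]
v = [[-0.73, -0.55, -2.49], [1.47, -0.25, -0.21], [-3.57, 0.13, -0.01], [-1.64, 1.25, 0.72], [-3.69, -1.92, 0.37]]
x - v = [[1.19, -7.27, 5.25], [-6.06, -8.96, -0.95], [4.70, 3.2, -1.53], [-1.42, 4.78, -1.94], [8.84, 3.08, 4.28]]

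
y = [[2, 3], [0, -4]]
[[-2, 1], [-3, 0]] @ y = [[-4, -10], [-6, -9]]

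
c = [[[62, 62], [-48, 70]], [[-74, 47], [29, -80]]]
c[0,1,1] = 70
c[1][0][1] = 47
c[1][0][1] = 47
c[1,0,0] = -74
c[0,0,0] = 62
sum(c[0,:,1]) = 132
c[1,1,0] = 29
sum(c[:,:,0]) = -31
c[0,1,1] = 70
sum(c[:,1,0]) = -19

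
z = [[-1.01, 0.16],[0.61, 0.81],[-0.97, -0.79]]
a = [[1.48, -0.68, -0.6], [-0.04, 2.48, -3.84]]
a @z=[[-1.33, 0.16], [5.28, 5.04]]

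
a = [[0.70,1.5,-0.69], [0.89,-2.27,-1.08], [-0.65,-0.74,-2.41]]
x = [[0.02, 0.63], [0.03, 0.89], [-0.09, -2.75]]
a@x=[[0.12, 3.67], [0.05, 1.51], [0.18, 5.56]]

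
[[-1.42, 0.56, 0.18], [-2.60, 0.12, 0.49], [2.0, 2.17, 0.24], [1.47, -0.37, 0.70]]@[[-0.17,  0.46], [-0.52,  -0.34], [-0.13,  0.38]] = [[-0.07, -0.78],  [0.32, -1.05],  [-1.5, 0.27],  [-0.15, 1.07]]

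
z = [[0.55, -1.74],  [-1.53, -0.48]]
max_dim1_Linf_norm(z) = 1.74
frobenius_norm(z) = 2.43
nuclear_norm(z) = 3.43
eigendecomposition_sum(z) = [[1.14, -0.89], [-0.78, 0.61]] + [[-0.59,  -0.85], [-0.75,  -1.09]]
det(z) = -2.93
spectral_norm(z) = 1.82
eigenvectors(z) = [[0.82, 0.62], [-0.57, 0.79]]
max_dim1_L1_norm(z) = 2.29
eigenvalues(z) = [1.75, -1.68]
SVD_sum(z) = [[0.56, -1.74],[-0.0, 0.01]] + [[-0.01, -0.0], [-1.53, -0.49]]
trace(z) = 0.07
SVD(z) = [[1.00, -0.01], [-0.01, -1.00]] @ diag([1.824870489286277, 1.603511053074491]) @ [[0.31, -0.95], [0.95, 0.31]]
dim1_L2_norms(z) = [1.82, 1.6]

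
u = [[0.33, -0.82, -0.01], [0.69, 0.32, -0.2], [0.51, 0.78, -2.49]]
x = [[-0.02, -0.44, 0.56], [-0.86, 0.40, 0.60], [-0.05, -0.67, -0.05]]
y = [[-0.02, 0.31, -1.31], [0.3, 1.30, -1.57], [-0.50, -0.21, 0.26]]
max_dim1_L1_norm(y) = 3.17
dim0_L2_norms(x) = [0.86, 0.9, 0.82]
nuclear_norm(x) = 2.38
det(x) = 0.36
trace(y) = 1.54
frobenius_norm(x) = 1.49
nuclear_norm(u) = 4.22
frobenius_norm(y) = 2.53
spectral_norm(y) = 2.43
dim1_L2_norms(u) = [0.88, 0.79, 2.66]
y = x @ u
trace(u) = -1.84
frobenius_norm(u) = 2.91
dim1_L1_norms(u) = [1.16, 1.21, 3.78]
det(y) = -0.55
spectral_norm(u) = 2.70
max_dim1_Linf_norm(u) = 2.49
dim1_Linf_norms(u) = [0.82, 0.69, 2.49]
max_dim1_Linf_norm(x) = 0.86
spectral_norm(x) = 1.16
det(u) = -1.54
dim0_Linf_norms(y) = [0.5, 1.3, 1.57]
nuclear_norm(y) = 3.41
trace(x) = 0.33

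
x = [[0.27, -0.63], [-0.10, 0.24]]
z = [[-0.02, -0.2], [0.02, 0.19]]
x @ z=[[-0.02, -0.17],  [0.01, 0.07]]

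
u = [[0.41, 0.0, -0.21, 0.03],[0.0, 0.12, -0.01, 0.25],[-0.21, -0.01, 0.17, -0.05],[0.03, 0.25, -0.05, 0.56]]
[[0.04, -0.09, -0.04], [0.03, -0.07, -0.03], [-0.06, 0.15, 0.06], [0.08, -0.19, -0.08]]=u @ [[-0.22, 0.51, 0.22], [-0.28, 0.66, 0.28], [-0.58, 1.37, 0.58], [0.23, -0.54, -0.23]]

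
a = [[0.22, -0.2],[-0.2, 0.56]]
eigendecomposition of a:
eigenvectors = [[-0.91,  0.42], [-0.42,  -0.91]]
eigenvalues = [0.13, 0.65]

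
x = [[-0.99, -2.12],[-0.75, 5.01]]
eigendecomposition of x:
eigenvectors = [[-0.99, 0.32],[-0.12, -0.95]]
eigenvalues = [-1.24, 5.26]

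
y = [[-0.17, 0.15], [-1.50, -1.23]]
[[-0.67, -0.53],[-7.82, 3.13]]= y @[[4.59,0.43], [0.76,-3.07]]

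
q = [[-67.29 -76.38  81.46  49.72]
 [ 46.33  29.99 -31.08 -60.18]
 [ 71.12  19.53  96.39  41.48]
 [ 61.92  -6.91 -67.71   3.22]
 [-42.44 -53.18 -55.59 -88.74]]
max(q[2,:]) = 96.39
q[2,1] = 19.53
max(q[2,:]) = 96.39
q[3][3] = 3.22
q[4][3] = -88.74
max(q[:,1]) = 29.99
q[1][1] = 29.99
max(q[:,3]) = 49.72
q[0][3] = 49.72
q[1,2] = -31.08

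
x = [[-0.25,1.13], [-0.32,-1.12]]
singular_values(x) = [1.59, 0.4]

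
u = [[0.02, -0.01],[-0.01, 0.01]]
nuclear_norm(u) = 0.03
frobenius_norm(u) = 0.03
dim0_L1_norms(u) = [0.03, 0.02]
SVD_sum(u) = [[0.02,-0.01], [-0.01,0.01]] + [[0.0, 0.00], [0.00, 0.0]]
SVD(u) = [[-0.85, 0.53], [0.53, 0.85]] @ diag([0.02618033988749895, 0.0038196601125010513]) @ [[-0.85, 0.53],[0.53, 0.85]]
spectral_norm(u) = 0.03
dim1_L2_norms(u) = [0.02, 0.01]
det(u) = 0.00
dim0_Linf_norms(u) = [0.02, 0.01]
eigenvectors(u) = [[0.85, 0.53], [-0.53, 0.85]]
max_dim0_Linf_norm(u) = 0.02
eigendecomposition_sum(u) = [[0.02, -0.01], [-0.01, 0.01]] + [[0.0,0.0],[0.0,0.00]]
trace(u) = 0.03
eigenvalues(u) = [0.03, 0.0]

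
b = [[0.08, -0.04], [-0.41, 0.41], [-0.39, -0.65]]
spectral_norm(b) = 0.78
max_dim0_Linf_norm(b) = 0.65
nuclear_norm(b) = 1.34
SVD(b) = [[0.02, 0.16], [-0.36, -0.92], [0.93, -0.36]] @ diag([0.7845900592102449, 0.5506527390183984]) @ [[-0.27, -0.96], [0.96, -0.27]]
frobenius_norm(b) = 0.96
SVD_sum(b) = [[-0.00, -0.02], [0.08, 0.27], [-0.20, -0.70]] + [[0.08, -0.02], [-0.49, 0.14], [-0.19, 0.05]]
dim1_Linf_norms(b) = [0.08, 0.41, 0.65]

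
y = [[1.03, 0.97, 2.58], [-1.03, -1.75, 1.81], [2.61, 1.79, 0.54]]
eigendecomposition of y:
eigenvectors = [[0.73, -0.13, -0.60], [0.09, -0.84, 0.79], [0.68, 0.52, 0.11]]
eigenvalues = [3.57, -3.02, -0.73]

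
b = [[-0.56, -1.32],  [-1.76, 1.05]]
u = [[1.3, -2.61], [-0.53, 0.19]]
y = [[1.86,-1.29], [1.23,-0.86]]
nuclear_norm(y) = 2.72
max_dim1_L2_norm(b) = 2.05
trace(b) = 0.49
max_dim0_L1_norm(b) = 2.37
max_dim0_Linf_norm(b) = 1.76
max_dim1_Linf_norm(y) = 1.86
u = y + b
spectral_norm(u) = 2.94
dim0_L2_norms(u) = [1.4, 2.62]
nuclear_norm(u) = 3.33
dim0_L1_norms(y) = [3.09, 2.15]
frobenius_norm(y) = 2.72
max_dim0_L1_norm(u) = 2.8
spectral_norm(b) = 2.07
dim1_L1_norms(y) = [3.15, 2.09]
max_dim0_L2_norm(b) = 1.85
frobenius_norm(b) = 2.50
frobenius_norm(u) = 2.97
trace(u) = 1.49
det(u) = -1.14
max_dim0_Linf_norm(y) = 1.86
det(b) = -2.91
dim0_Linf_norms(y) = [1.86, 1.29]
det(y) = -0.01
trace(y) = 1.00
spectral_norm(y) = 2.72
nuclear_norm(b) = 3.48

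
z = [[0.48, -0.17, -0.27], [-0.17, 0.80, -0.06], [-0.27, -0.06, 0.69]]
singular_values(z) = [0.91, 0.82, 0.24]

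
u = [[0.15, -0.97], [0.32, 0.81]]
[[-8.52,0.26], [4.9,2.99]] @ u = [[-1.19, 8.48],[1.69, -2.33]]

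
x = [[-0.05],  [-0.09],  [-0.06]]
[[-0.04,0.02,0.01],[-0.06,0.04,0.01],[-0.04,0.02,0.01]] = x@[[0.72, -0.41, -0.1]]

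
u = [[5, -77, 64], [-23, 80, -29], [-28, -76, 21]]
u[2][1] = -76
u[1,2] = -29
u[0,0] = 5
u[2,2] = 21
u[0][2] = 64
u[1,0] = -23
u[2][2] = 21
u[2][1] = -76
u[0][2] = 64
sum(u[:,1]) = -73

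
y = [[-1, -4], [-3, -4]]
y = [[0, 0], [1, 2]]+[[-1, -4], [-4, -6]]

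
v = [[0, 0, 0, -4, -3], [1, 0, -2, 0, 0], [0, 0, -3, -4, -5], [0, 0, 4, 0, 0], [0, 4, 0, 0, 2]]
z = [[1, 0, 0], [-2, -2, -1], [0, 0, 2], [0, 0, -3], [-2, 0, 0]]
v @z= [[6, 0, 12], [1, 0, -4], [10, 0, 6], [0, 0, 8], [-12, -8, -4]]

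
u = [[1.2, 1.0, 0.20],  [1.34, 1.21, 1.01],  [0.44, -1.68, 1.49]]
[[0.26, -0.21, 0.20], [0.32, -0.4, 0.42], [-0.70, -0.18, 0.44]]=u@ [[-0.1, -0.07, 0.12], [0.38, -0.09, 0.0], [-0.01, -0.20, 0.26]]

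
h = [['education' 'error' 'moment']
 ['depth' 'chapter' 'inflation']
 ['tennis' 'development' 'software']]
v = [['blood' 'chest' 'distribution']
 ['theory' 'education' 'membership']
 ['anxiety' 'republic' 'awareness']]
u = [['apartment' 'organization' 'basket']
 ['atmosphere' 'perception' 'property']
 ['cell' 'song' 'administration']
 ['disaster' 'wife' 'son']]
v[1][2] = 'membership'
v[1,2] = 'membership'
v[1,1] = 'education'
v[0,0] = 'blood'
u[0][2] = 'basket'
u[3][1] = 'wife'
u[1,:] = ['atmosphere', 'perception', 'property']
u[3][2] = 'son'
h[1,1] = 'chapter'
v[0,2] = 'distribution'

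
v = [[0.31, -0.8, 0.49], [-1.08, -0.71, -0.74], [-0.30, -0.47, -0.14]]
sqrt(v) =[[(0.59+0.22j), (-0.48+0.32j), 0.63+0.02j], [-0.41+0.58j, 0.33+0.86j, -0.44+0.30j], [0.01+0.24j, (-0.01+0.36j), 0.02+0.21j]]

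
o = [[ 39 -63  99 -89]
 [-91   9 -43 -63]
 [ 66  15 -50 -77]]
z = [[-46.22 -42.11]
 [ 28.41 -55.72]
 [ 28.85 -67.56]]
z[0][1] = -42.11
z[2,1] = -67.56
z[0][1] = -42.11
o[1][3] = -63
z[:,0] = [-46.22, 28.41, 28.85]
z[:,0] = [-46.22, 28.41, 28.85]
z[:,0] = [-46.22, 28.41, 28.85]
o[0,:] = [39, -63, 99, -89]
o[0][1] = -63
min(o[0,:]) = -89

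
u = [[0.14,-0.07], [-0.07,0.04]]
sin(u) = [[0.14, -0.07], [-0.07, 0.04]]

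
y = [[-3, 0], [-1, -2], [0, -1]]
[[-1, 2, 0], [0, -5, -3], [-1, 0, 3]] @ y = [[1, -4], [5, 13], [3, -3]]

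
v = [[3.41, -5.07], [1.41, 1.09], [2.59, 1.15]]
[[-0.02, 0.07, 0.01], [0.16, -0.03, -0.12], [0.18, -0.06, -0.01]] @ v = [[0.06, 0.19], [0.19, -0.98], [0.5, -0.99]]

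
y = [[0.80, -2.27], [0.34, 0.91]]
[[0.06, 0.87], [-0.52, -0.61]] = y @ [[-0.75,-0.39], [-0.29,-0.52]]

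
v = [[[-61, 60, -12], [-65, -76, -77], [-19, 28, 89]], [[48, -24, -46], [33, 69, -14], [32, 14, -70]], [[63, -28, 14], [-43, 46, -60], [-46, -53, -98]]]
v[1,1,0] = 33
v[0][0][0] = -61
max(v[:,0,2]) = 14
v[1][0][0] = 48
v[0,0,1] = 60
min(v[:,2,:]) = -98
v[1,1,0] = 33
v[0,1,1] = -76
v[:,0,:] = [[-61, 60, -12], [48, -24, -46], [63, -28, 14]]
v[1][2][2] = -70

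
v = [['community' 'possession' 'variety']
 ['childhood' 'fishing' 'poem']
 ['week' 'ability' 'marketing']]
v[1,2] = 'poem'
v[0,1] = 'possession'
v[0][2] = 'variety'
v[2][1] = 'ability'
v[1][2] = 'poem'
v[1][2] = 'poem'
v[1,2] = 'poem'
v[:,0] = ['community', 'childhood', 'week']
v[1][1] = 'fishing'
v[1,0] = 'childhood'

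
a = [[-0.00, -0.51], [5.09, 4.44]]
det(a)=2.596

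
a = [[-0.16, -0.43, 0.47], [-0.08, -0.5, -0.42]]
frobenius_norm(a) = 0.93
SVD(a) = [[-0.70,-0.72], [-0.72,0.70]] @ diag([0.6800794498751882, 0.6337917180410781]) @ [[0.25, 0.97, -0.04], [0.09, -0.07, -0.99]]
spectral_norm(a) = 0.68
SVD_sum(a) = [[-0.12, -0.46, 0.02], [-0.12, -0.47, 0.02]] + [[-0.04, 0.03, 0.45], [0.04, -0.03, -0.44]]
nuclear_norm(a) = 1.31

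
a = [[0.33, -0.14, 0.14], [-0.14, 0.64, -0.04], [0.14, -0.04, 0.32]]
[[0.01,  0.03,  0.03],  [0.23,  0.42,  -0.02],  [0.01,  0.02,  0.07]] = a @ [[0.22, 0.41, -0.02], [0.41, 0.74, -0.02], [-0.02, -0.02, 0.21]]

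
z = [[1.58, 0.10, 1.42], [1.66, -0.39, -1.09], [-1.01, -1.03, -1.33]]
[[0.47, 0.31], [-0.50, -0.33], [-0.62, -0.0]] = z@ [[-0.03, -0.07], [0.18, -0.34], [0.35, 0.32]]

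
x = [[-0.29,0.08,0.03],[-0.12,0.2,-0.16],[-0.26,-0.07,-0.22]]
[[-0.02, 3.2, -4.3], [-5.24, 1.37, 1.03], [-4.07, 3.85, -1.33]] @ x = [[0.74,0.94,0.43],[1.09,-0.22,-0.60],[1.06,0.54,-0.45]]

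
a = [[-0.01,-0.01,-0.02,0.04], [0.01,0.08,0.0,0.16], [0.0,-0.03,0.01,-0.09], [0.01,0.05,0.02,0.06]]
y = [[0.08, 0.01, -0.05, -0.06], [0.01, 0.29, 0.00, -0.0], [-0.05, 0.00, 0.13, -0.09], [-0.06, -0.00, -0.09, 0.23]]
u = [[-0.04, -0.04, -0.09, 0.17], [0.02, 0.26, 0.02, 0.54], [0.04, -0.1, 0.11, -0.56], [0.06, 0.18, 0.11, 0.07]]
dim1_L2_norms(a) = [0.05, 0.18, 0.1, 0.08]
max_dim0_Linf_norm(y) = 0.29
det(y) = 0.00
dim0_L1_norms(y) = [0.2, 0.3, 0.27, 0.38]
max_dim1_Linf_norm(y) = 0.29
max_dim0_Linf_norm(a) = 0.16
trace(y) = 0.73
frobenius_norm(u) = 0.89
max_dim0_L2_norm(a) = 0.2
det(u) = 0.00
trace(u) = 0.40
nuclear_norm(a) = 0.27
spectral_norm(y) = 0.29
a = y @ u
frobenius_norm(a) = 0.22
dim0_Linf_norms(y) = [0.08, 0.29, 0.13, 0.23]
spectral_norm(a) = 0.22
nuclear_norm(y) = 0.73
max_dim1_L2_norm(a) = 0.18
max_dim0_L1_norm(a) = 0.35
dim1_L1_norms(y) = [0.2, 0.3, 0.27, 0.38]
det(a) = -0.00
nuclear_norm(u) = 1.13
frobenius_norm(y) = 0.43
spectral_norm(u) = 0.84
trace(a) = 0.14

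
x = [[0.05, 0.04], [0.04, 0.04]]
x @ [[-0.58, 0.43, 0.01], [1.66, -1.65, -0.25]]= [[0.04, -0.04, -0.01], [0.04, -0.05, -0.01]]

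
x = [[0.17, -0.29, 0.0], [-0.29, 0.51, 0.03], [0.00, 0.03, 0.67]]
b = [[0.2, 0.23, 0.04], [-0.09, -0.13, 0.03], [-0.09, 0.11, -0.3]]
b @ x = [[-0.03, 0.06, 0.03], [0.02, -0.04, 0.02], [-0.05, 0.07, -0.20]]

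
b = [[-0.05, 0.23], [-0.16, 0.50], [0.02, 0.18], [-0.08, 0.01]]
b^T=[[-0.05, -0.16, 0.02, -0.08], [0.23, 0.5, 0.18, 0.01]]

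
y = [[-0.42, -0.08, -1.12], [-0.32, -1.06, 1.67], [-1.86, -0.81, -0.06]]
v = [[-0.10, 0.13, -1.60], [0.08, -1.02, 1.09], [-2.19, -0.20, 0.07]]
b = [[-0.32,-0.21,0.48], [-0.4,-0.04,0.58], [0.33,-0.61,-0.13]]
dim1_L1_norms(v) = [1.83, 2.19, 2.46]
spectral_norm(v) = 2.20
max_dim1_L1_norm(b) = 1.07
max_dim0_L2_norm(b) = 0.76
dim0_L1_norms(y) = [2.6, 1.95, 2.85]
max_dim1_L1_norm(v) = 2.46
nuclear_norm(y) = 4.67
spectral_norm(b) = 0.96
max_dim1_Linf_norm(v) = 2.19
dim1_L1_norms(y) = [1.62, 3.05, 2.73]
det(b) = -0.02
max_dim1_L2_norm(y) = 2.03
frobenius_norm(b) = 1.17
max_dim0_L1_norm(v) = 2.76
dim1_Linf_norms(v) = [1.6, 1.09, 2.19]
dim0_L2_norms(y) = [1.93, 1.34, 2.01]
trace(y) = -1.54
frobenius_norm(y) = 3.09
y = v + b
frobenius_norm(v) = 3.11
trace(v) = -1.05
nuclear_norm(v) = 4.99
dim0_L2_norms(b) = [0.61, 0.65, 0.76]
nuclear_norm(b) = 1.66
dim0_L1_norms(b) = [1.05, 0.86, 1.19]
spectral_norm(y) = 2.35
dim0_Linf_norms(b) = [0.4, 0.61, 0.58]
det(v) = 3.27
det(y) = 1.57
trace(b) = -0.49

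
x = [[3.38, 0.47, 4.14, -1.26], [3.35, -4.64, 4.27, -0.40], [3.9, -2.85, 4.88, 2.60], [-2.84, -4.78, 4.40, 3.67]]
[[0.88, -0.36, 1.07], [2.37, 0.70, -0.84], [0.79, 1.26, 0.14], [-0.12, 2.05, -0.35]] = x @ [[0.18,-0.03,-0.05], [-0.35,-0.16,0.39], [-0.00,0.04,0.27], [-0.35,0.28,0.05]]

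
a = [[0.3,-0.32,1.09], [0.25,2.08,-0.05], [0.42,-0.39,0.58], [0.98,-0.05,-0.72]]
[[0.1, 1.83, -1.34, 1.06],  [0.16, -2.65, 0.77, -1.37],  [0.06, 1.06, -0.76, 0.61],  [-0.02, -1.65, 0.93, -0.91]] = a @ [[0.06, -0.63, 0.11, -0.31], [0.07, -1.16, 0.33, -0.6], [0.1, 1.51, -1.16, 0.88]]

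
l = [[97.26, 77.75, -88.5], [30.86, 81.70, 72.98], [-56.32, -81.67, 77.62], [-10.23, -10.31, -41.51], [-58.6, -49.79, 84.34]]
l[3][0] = -10.23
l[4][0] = -58.6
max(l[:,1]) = 81.7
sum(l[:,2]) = 104.93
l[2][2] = 77.62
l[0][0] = 97.26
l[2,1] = -81.67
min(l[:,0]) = -58.6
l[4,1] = -49.79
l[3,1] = -10.31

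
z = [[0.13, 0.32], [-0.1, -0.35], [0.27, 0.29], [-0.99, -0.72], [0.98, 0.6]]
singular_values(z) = [1.77, 0.31]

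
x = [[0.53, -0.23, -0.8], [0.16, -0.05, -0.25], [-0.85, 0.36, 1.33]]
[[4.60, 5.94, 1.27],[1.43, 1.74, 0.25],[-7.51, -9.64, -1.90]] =x @ [[5.14, 4.68, 2.43],[0.84, -3.82, -6.23],[-2.59, -3.22, 1.81]]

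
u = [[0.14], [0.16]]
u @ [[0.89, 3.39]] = [[0.12,0.47], [0.14,0.54]]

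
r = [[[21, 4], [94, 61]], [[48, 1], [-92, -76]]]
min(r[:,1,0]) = -92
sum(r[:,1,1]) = -15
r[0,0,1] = 4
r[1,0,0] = 48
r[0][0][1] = 4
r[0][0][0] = 21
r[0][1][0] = 94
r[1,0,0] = 48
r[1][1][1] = -76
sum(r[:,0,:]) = 74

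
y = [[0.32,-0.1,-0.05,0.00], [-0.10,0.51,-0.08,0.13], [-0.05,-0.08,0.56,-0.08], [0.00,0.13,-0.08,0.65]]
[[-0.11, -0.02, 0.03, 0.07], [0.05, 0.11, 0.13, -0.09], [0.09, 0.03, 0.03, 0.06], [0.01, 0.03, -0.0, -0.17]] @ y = [[-0.03, 0.01, 0.02, 0.04], [-0.0, 0.03, 0.07, -0.05], [0.02, 0.01, 0.01, 0.04], [0.00, -0.01, 0.01, -0.11]]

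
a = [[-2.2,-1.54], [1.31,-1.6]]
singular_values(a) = [2.7, 2.05]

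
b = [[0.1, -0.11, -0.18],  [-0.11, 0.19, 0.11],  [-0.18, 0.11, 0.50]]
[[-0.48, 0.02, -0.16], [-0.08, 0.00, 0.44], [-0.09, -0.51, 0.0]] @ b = [[-0.02,0.04,0.01], [-0.09,0.06,0.23], [0.05,-0.09,-0.04]]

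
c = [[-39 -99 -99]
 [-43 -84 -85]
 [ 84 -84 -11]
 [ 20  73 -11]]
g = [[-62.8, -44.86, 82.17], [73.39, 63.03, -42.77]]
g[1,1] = 63.03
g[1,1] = 63.03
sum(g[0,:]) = -25.489999999999995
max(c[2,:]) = 84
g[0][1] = -44.86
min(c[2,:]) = -84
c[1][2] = -85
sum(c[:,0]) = 22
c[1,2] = -85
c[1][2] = -85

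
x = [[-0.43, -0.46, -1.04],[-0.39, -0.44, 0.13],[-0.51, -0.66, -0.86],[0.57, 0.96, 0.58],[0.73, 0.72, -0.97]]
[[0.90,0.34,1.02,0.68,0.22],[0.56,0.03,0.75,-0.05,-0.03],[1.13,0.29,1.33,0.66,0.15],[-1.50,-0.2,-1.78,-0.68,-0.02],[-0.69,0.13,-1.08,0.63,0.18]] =x@ [[0.16, -0.30, -0.08, 0.82, -0.34], [-1.49, 0.13, -1.69, -0.81, 0.31], [-0.27, -0.26, -0.2, -0.63, -0.21]]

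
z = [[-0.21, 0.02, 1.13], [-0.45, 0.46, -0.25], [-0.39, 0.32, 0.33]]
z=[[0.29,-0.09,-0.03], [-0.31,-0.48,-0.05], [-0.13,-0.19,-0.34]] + [[-0.50, 0.11, 1.16], [-0.14, 0.94, -0.2], [-0.26, 0.51, 0.67]]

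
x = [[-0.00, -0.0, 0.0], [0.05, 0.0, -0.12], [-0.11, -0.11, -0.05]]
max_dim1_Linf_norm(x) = 0.12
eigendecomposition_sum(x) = [[-0.0, -0.0, -0.00], [-0.04, -0.06, -0.07], [-0.04, -0.07, -0.09]] + [[0.00,0.0,0.0], [0.09,0.06,-0.05], [-0.07,-0.04,0.04]] + [[-0.0, -0.00, -0.0], [0.00, -0.00, -0.00], [-0.0, -0.0, -0.0]]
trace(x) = -0.05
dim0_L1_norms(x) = [0.16, 0.11, 0.17]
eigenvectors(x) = [[0.00, 0.0, 0.62], [-0.64, -0.79, -0.74], [-0.77, 0.61, 0.26]]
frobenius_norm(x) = 0.21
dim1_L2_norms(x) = [0.0, 0.13, 0.16]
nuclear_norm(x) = 0.29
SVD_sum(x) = [[0.00,0.0,0.00], [-0.01,-0.01,-0.0], [-0.11,-0.11,-0.06]] + [[0.00, 0.00, 0.00], [0.06, 0.01, -0.12], [-0.0, -0.00, 0.01]] + [[0.00, -0.0, 0.0], [0.0, 0.00, 0.0], [0.00, -0.00, 0.0]]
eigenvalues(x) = [-0.14, 0.09, -0.0]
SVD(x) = [[0.00, 0.00, -1.00], [-0.05, -1.00, 0.00], [-1.0, 0.05, -0.0]] @ diag([0.16347918565496308, 0.1299021010514845, 6.998959023820459e-18]) @ [[0.66, 0.67, 0.34], [-0.43, -0.04, 0.90], [-0.62, 0.74, -0.26]]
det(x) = 0.00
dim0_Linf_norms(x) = [0.11, 0.11, 0.12]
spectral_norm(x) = 0.16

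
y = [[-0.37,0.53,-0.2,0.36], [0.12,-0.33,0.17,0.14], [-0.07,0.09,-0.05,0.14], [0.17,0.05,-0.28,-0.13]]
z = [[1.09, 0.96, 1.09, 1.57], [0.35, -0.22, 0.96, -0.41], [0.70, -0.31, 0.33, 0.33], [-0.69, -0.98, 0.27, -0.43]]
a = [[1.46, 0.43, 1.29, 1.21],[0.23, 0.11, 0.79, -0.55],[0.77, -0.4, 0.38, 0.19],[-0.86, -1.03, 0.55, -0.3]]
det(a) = 1.69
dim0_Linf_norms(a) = [1.46, 1.03, 1.29, 1.21]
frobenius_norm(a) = 3.09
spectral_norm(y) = 0.84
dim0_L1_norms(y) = [0.73, 1.0, 0.7, 0.77]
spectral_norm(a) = 2.55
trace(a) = 1.65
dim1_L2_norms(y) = [0.77, 0.41, 0.19, 0.36]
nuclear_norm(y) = 1.47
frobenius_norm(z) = 3.09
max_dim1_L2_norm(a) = 2.33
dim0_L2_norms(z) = [1.51, 1.42, 1.51, 1.71]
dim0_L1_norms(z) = [2.83, 2.47, 2.65, 2.74]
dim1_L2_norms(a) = [2.33, 1.0, 0.97, 1.48]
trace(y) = -0.88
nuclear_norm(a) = 5.37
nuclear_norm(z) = 5.19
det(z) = 1.28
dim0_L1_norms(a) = [3.32, 1.97, 3.01, 2.25]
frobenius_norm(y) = 0.96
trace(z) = 0.77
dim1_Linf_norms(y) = [0.53, 0.33, 0.14, 0.28]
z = a + y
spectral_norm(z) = 2.64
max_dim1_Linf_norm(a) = 1.46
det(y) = 0.00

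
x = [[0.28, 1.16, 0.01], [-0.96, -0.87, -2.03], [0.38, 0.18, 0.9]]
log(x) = [[2.39-1.85j, (7.94-4.68j), 13.35-10.41j], [(-2.19+0.46j), -3.39+1.16j, -6.70+2.58j], [(-0.24+0.68j), (-1.91+1.72j), (-3.84+3.83j)]]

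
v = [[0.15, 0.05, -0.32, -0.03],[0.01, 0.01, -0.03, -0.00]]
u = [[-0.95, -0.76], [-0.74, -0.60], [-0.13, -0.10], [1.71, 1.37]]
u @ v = [[-0.15, -0.06, 0.33, 0.03], [-0.12, -0.04, 0.25, 0.02], [-0.02, -0.01, 0.04, 0.00], [0.27, 0.1, -0.59, -0.05]]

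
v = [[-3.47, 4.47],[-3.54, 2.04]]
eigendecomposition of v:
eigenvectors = [[(0.75+0j), 0.75-0.00j], [0.46+0.48j, (0.46-0.48j)]]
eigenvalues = [(-0.71+2.87j), (-0.71-2.87j)]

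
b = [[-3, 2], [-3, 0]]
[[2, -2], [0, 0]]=b @ [[0, 0], [1, -1]]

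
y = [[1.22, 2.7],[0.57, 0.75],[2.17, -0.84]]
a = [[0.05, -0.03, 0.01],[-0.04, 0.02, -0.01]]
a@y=[[0.07,0.10],[-0.06,-0.08]]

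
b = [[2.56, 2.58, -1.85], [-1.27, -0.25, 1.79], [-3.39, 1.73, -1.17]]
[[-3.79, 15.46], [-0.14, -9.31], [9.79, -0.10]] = b@[[-2.44, 2.00], [-0.38, 1.44], [-1.86, -3.58]]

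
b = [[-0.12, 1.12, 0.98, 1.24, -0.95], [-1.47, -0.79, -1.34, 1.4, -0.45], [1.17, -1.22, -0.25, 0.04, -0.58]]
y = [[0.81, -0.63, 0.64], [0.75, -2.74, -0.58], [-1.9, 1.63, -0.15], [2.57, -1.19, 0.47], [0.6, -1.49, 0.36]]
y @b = [[1.58, 0.62, 1.48, 0.15, -0.86],[3.26, 3.71, 4.55, -2.93, 0.86],[-2.34, -3.23, -4.01, -0.08, 1.16],[1.99, 3.25, 4.00, 1.54, -2.18],[2.54, 1.41, 2.49, -1.33, -0.11]]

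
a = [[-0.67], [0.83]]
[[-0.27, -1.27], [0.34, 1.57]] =a @[[0.41, 1.89]]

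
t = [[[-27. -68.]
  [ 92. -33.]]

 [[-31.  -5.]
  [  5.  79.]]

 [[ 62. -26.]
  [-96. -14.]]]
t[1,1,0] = 5.0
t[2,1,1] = -14.0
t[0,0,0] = -27.0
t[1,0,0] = -31.0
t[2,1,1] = -14.0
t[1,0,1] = -5.0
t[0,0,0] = -27.0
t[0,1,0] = 92.0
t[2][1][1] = -14.0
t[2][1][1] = -14.0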